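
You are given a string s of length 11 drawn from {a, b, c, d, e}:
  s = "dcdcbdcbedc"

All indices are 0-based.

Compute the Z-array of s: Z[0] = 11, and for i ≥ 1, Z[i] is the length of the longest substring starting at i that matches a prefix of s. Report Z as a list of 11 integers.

[11, 0, 2, 0, 0, 2, 0, 0, 0, 2, 0]

Z[0]=11
i=1: outside box; Z[1]=0
i=2: outside box; Z[2]=2 grow→box=[2,4)
i=3: min(r-i=1, Z[1]=0)=0; Z[3]=0
i=4: outside box; Z[4]=0
i=5: outside box; Z[5]=2 grow→box=[5,7)
i=6: min(r-i=1, Z[1]=0)=0; Z[6]=0
i=7: outside box; Z[7]=0
i=8: outside box; Z[8]=0
i=9: outside box; Z[9]=2 grow→box=[9,11)
i=10: min(r-i=1, Z[1]=0)=0; Z[10]=0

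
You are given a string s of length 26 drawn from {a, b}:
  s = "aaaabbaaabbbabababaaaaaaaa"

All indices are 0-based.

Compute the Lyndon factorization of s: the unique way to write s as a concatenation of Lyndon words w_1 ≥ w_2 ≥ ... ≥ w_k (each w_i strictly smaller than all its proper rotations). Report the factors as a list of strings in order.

emit factor 1: 'aaaabbaaabbbababab' (i=0, period=18)
emit factor 2: 'a' (i=18, period=1)
emit factor 3: 'a' (i=19, period=1)
emit factor 4: 'a' (i=20, period=1)
emit factor 5: 'a' (i=21, period=1)
emit factor 6: 'a' (i=22, period=1)
emit factor 7: 'a' (i=23, period=1)
emit factor 8: 'a' (i=24, period=1)
emit factor 9: 'a' (i=25, period=1)

["aaaabbaaabbbababab", "a", "a", "a", "a", "a", "a", "a", "a"]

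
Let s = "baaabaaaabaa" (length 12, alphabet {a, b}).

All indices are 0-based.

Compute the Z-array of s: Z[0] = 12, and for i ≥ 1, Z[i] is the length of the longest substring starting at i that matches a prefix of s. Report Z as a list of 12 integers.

Z[0]=12
i=1: outside box; Z[1]=0
i=2: outside box; Z[2]=0
i=3: outside box; Z[3]=0
i=4: outside box; Z[4]=4 grow→box=[4,8)
i=5: min(r-i=3, Z[1]=0)=0; Z[5]=0
i=6: min(r-i=2, Z[2]=0)=0; Z[6]=0
i=7: min(r-i=1, Z[3]=0)=0; Z[7]=0
i=8: outside box; Z[8]=0
i=9: outside box; Z[9]=3 grow→box=[9,12)
i=10: min(r-i=2, Z[1]=0)=0; Z[10]=0
i=11: min(r-i=1, Z[2]=0)=0; Z[11]=0

[12, 0, 0, 0, 4, 0, 0, 0, 0, 3, 0, 0]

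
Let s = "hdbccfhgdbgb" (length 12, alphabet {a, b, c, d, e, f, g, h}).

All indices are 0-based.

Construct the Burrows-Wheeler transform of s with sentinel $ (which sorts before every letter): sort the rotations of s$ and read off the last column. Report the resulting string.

bgddbchgcbh$f

rank  rotation       last
    0  $hdbccfhgdbgb  b
    1  b$hdbccfhgdbg  g
    2  bccfhgdbgb$hd  d
    3  bgb$hdbccfhgd  d
    4  ccfhgdbgb$hdb  b
    5  cfhgdbgb$hdbc  c
    6  dbccfhgdbgb$h  h
    7  dbgb$hdbccfhg  g
    8  fhgdbgb$hdbcc  c
    9  gb$hdbccfhgdb  b
   10  gdbgb$hdbccfh  h
   11  hdbccfhgdbgb$  $
   12  hgdbgb$hdbccf  f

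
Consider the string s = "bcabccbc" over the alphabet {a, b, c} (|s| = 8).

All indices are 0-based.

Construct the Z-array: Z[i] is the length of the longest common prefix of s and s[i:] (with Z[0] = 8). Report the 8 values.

[8, 0, 0, 2, 0, 0, 2, 0]

Z[0]=8
i=1: i≥r, start 0; Z[1]=0
i=2: i≥r, start 0; Z[2]=0
i=3: i≥r, start 0; Z[3]=2 grow→box=[3,5)
i=4: min(r-i=1, Z[1]=0)=0; Z[4]=0
i=5: i≥r, start 0; Z[5]=0
i=6: i≥r, start 0; Z[6]=2 grow→box=[6,8)
i=7: min(r-i=1, Z[1]=0)=0; Z[7]=0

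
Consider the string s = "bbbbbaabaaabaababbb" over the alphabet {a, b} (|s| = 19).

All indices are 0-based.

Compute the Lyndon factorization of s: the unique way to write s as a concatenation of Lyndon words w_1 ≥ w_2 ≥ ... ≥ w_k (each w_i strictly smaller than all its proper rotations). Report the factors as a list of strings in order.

["b", "b", "b", "b", "b", "aab", "aaabaababbb"]

emit factor 1: 'b' (i=0, period=1)
emit factor 2: 'b' (i=1, period=1)
emit factor 3: 'b' (i=2, period=1)
emit factor 4: 'b' (i=3, period=1)
emit factor 5: 'b' (i=4, period=1)
emit factor 6: 'aab' (i=5, period=3)
emit factor 7: 'aaabaababbb' (i=8, period=11)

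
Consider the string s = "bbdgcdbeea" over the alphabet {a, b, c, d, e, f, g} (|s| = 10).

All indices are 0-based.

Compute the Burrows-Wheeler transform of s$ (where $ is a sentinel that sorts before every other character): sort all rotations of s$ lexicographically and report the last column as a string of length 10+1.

ae$bdgcbebd

rank  rotation     last
    0  $bbdgcdbeea  a
    1  a$bbdgcdbee  e
    2  bbdgcdbeea$  $
    3  bdgcdbeea$b  b
    4  beea$bbdgcd  d
    5  cdbeea$bbdg  g
    6  dbeea$bbdgc  c
    7  dgcdbeea$bb  b
    8  ea$bbdgcdbe  e
    9  eea$bbdgcdb  b
   10  gcdbeea$bbd  d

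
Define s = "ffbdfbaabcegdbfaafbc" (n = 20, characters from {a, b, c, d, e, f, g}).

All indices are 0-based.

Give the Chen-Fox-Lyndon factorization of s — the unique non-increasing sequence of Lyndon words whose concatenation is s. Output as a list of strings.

emit factor 1: 'f' (i=0, period=1)
emit factor 2: 'f' (i=1, period=1)
emit factor 3: 'bdf' (i=2, period=3)
emit factor 4: 'b' (i=5, period=1)
emit factor 5: 'aabcegdbfaafbc' (i=6, period=14)

["f", "f", "bdf", "b", "aabcegdbfaafbc"]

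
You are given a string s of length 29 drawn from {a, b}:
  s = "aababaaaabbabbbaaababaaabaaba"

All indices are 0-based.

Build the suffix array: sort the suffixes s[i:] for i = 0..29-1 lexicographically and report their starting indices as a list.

rank→(start, suffix):
  0 → (28, 'a')
  1 → (5, 'aaaabbabbbaaababaaabaaba')
  2 → (21, 'aaabaaba')
  3 → (15, 'aaababaaabaaba')
  4 → (6, 'aaabbabbbaaababaaabaaba')
  5 → (25, 'aaba')
  6 → (22, 'aabaaba')
  7 → (0, 'aababaaaabbabbbaaababaaabaaba')
  8 → (16, 'aababaaabaaba')
  9 → (7, 'aabbabbbaaababaaabaaba')
  10 → (26, 'aba')
  11 → (3, 'abaaaabbabbbaaababaaabaaba')
  12 → (19, 'abaaabaaba')
  13 → (23, 'abaaba')
  14 → (1, 'ababaaaabbabbbaaababaaabaaba')
  15 → (17, 'ababaaabaaba')
  16 → (8, 'abbabbbaaababaaabaaba')
  17 → (11, 'abbbaaababaaabaaba')
  18 → (27, 'ba')
  19 → (4, 'baaaabbabbbaaababaaabaaba')
  20 → (20, 'baaabaaba')
  21 → (14, 'baaababaaabaaba')
  22 → (24, 'baaba')
  23 → (2, 'babaaaabbabbbaaababaaabaaba')
  24 → (18, 'babaaabaaba')
  25 → (10, 'babbbaaababaaabaaba')
  26 → (13, 'bbaaababaaabaaba')
  27 → (9, 'bbabbbaaababaaabaaba')
  28 → (12, 'bbbaaababaaabaaba')

[28, 5, 21, 15, 6, 25, 22, 0, 16, 7, 26, 3, 19, 23, 1, 17, 8, 11, 27, 4, 20, 14, 24, 2, 18, 10, 13, 9, 12]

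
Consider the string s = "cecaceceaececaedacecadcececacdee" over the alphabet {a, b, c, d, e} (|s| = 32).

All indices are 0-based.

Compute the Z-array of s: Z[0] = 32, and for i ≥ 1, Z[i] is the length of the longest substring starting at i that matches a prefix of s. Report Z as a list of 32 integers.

Z[0]=32
i=1: fresh scan; Z[1]=0
i=2: fresh scan; Z[2]=1 extend→box=[2,3)
i=3: fresh scan; Z[3]=0
i=4: fresh scan; Z[4]=3 extend→box=[4,7)
i=5: min(r-i=2, Z[1]=0)=0; Z[5]=0
i=6: min(r-i=1, Z[2]=1)=1; Z[6]=2 extend→box=[6,8)
i=7: min(r-i=1, Z[1]=0)=0; Z[7]=0
i=8: fresh scan; Z[8]=0
i=9: fresh scan; Z[9]=0
i=10: fresh scan; Z[10]=4 extend→box=[10,14)
i=11: min(r-i=3, Z[1]=0)=0; Z[11]=0
i=12: min(r-i=2, Z[2]=1)=1; Z[12]=1
i=13: min(r-i=1, Z[3]=0)=0; Z[13]=0
i=14: fresh scan; Z[14]=0
i=15: fresh scan; Z[15]=0
i=16: fresh scan; Z[16]=0
i=17: fresh scan; Z[17]=4 extend→box=[17,21)
i=18: min(r-i=3, Z[1]=0)=0; Z[18]=0
i=19: min(r-i=2, Z[2]=1)=1; Z[19]=1
i=20: min(r-i=1, Z[3]=0)=0; Z[20]=0
i=21: fresh scan; Z[21]=0
i=22: fresh scan; Z[22]=3 extend→box=[22,25)
i=23: min(r-i=2, Z[1]=0)=0; Z[23]=0
i=24: min(r-i=1, Z[2]=1)=1; Z[24]=5 extend→box=[24,29)
i=25: min(r-i=4, Z[1]=0)=0; Z[25]=0
i=26: min(r-i=3, Z[2]=1)=1; Z[26]=1
i=27: min(r-i=2, Z[3]=0)=0; Z[27]=0
i=28: min(r-i=1, Z[4]=3)=1; Z[28]=1
i=29: fresh scan; Z[29]=0
i=30: fresh scan; Z[30]=0
i=31: fresh scan; Z[31]=0

[32, 0, 1, 0, 3, 0, 2, 0, 0, 0, 4, 0, 1, 0, 0, 0, 0, 4, 0, 1, 0, 0, 3, 0, 5, 0, 1, 0, 1, 0, 0, 0]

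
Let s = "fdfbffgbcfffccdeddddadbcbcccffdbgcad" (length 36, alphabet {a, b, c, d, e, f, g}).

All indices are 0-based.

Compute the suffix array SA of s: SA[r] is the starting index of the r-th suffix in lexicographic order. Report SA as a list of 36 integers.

[34, 20, 22, 24, 7, 3, 31, 33, 23, 25, 12, 26, 13, 27, 8, 35, 19, 21, 30, 18, 17, 16, 14, 1, 15, 2, 11, 29, 0, 10, 28, 9, 4, 5, 6, 32]

rank | idx | suffix
   0 |  34 | ad
   1 |  20 | adbcbcccffdbgcad
   2 |  22 | bcbcccffdbgcad
   3 |  24 | bcccffdbgcad
   4 |   7 | bcfffccdeddddadbcbcccffdbgcad
   5 |   3 | bffgbcfffccdeddddadbcbcccffdbgcad
   6 |  31 | bgcad
   7 |  33 | cad
   8 |  23 | cbcccffdbgcad
   9 |  25 | cccffdbgcad
  10 |  12 | ccdeddddadbcbcccffdbgcad
  11 |  26 | ccffdbgcad
  12 |  13 | cdeddddadbcbcccffdbgcad
  13 |  27 | cffdbgcad
  14 |   8 | cfffccdeddddadbcbcccffdbgcad
  15 |  35 | d
  16 |  19 | dadbcbcccffdbgcad
  17 |  21 | dbcbcccffdbgcad
  18 |  30 | dbgcad
  19 |  18 | ddadbcbcccffdbgcad
  20 |  17 | dddadbcbcccffdbgcad
  21 |  16 | ddddadbcbcccffdbgcad
  22 |  14 | deddddadbcbcccffdbgcad
  23 |   1 | dfbffgbcfffccdeddddadbcbcccffdbgcad
  24 |  15 | eddddadbcbcccffdbgcad
  25 |   2 | fbffgbcfffccdeddddadbcbcccffdbgcad
  26 |  11 | fccdeddddadbcbcccffdbgcad
  27 |  29 | fdbgcad
  28 |   0 | fdfbffgbcfffccdeddddadbcbcccffdbgcad
  29 |  10 | ffccdeddddadbcbcccffdbgcad
  30 |  28 | ffdbgcad
  31 |   9 | fffccdeddddadbcbcccffdbgcad
  32 |   4 | ffgbcfffccdeddddadbcbcccffdbgcad
  33 |   5 | fgbcfffccdeddddadbcbcccffdbgcad
  34 |   6 | gbcfffccdeddddadbcbcccffdbgcad
  35 |  32 | gcad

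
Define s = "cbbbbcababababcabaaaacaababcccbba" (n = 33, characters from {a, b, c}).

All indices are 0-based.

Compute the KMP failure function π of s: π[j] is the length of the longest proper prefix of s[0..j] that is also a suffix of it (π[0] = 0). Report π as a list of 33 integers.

[0, 0, 0, 0, 0, 1, 0, 0, 0, 0, 0, 0, 0, 0, 1, 0, 0, 0, 0, 0, 0, 1, 0, 0, 0, 0, 0, 1, 1, 1, 2, 3, 0]

π[0] = 0
j=1 s[j]='b': π[1]=0 (border '')
j=2 s[j]='b': π[2]=0 (border '')
j=3 s[j]='b': π[3]=0 (border '')
j=4 s[j]='b': π[4]=0 (border '')
j=5 s[j]='c': π[5]=1 (border 'c')
j=6 s[j]='a': k: 1→0; π[6]=0 (border '')
j=7 s[j]='b': π[7]=0 (border '')
j=8 s[j]='a': π[8]=0 (border '')
j=9 s[j]='b': π[9]=0 (border '')
j=10 s[j]='a': π[10]=0 (border '')
j=11 s[j]='b': π[11]=0 (border '')
j=12 s[j]='a': π[12]=0 (border '')
j=13 s[j]='b': π[13]=0 (border '')
j=14 s[j]='c': π[14]=1 (border 'c')
j=15 s[j]='a': k: 1→0; π[15]=0 (border '')
j=16 s[j]='b': π[16]=0 (border '')
j=17 s[j]='a': π[17]=0 (border '')
j=18 s[j]='a': π[18]=0 (border '')
j=19 s[j]='a': π[19]=0 (border '')
j=20 s[j]='a': π[20]=0 (border '')
j=21 s[j]='c': π[21]=1 (border 'c')
j=22 s[j]='a': k: 1→0; π[22]=0 (border '')
j=23 s[j]='a': π[23]=0 (border '')
j=24 s[j]='b': π[24]=0 (border '')
j=25 s[j]='a': π[25]=0 (border '')
j=26 s[j]='b': π[26]=0 (border '')
j=27 s[j]='c': π[27]=1 (border 'c')
j=28 s[j]='c': k: 1→0; π[28]=1 (border 'c')
j=29 s[j]='c': k: 1→0; π[29]=1 (border 'c')
j=30 s[j]='b': π[30]=2 (border 'cb')
j=31 s[j]='b': π[31]=3 (border 'cbb')
j=32 s[j]='a': k: 3→0; π[32]=0 (border '')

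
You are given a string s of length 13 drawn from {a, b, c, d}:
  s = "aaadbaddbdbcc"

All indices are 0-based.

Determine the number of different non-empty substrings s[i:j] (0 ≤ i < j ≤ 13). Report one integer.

78

rank | idx | suffix
   0 |   0 | aaadbaddbdbcc
   1 |   1 | aadbaddbdbcc
   2 |   2 | adbaddbdbcc
   3 |   5 | addbdbcc
   4 |   4 | baddbdbcc
   5 |  10 | bcc
   6 |   8 | bdbcc
   7 |  12 | c
   8 |  11 | cc
   9 |   3 | dbaddbdbcc
  10 |   9 | dbcc
  11 |   7 | dbdbcc
  12 |   6 | ddbdbcc

SA = [0, 1, 2, 5, 4, 10, 8, 12, 11, 3, 9, 7, 6]
i: (SA[i-1],SA[i]) lcp shared
  1: (0,1) 2 'aa'
  2: (1,2) 1 'a'
  3: (2,5) 2 'ad'
  4: (5,4) 0 ''
  5: (4,10) 1 'b'
  6: (10,8) 1 'b'
  7: (8,12) 0 ''
  8: (12,11) 1 'c'
  9: (11,3) 0 ''
  10: (3,9) 2 'db'
  11: (9,7) 2 'db'
  12: (7,6) 1 'd'

n(n+1)/2 = 13·14/2 = 91
Σ LCP = 0 + 2 + 1 + 2 + 0 + 1 + 1 + 0 + 1 + 0 + 2 + 2 + 1 = 13
distinct = 91 − 13 = 78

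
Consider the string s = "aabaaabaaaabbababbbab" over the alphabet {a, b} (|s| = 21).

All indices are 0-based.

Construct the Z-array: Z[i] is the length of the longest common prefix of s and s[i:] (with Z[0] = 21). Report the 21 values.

[21, 1, 0, 2, 6, 1, 0, 2, 2, 3, 1, 0, 0, 1, 0, 1, 0, 0, 0, 1, 0]

Z[0]=21
i=1: outside box; Z[1]=1 extend→box=[1,2)
i=2: outside box; Z[2]=0
i=3: outside box; Z[3]=2 extend→box=[3,5)
i=4: min(r-i=1, Z[1]=1)=1; Z[4]=6 extend→box=[4,10)
i=5: min(r-i=5, Z[1]=1)=1; Z[5]=1
i=6: min(r-i=4, Z[2]=0)=0; Z[6]=0
i=7: min(r-i=3, Z[3]=2)=2; Z[7]=2
i=8: min(r-i=2, Z[4]=6)=2; Z[8]=2
i=9: min(r-i=1, Z[5]=1)=1; Z[9]=3 extend→box=[9,12)
i=10: min(r-i=2, Z[1]=1)=1; Z[10]=1
i=11: min(r-i=1, Z[2]=0)=0; Z[11]=0
i=12: outside box; Z[12]=0
i=13: outside box; Z[13]=1 extend→box=[13,14)
i=14: outside box; Z[14]=0
i=15: outside box; Z[15]=1 extend→box=[15,16)
i=16: outside box; Z[16]=0
i=17: outside box; Z[17]=0
i=18: outside box; Z[18]=0
i=19: outside box; Z[19]=1 extend→box=[19,20)
i=20: outside box; Z[20]=0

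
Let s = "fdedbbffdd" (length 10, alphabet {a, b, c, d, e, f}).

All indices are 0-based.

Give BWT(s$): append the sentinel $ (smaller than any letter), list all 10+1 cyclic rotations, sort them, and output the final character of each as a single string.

rank  rotation     last
    0  $fdedbbffdd  d
    1  bbffdd$fded  d
    2  bffdd$fdedb  b
    3  d$fdedbbffd  d
    4  dbbffdd$fde  e
    5  dd$fdedbbff  f
    6  dedbbffdd$f  f
    7  edbbffdd$fd  d
    8  fdd$fdedbbf  f
    9  fdedbbffdd$  $
   10  ffdd$fdedbb  b

ddbdeffdf$b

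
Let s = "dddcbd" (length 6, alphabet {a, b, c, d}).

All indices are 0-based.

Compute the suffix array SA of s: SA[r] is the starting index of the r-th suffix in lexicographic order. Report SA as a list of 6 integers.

rank | idx | suffix
   0 |   4 | bd
   1 |   3 | cbd
   2 |   5 | d
   3 |   2 | dcbd
   4 |   1 | ddcbd
   5 |   0 | dddcbd

[4, 3, 5, 2, 1, 0]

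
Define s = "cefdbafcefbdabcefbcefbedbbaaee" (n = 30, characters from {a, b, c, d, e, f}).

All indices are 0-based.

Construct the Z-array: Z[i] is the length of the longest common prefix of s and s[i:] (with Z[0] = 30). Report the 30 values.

[30, 0, 0, 0, 0, 0, 0, 3, 0, 0, 0, 0, 0, 0, 3, 0, 0, 0, 3, 0, 0, 0, 0, 0, 0, 0, 0, 0, 0, 0]

Z[0]=30
i=1: outside box; Z[1]=0
i=2: outside box; Z[2]=0
i=3: outside box; Z[3]=0
i=4: outside box; Z[4]=0
i=5: outside box; Z[5]=0
i=6: outside box; Z[6]=0
i=7: outside box; Z[7]=3 extend→box=[7,10)
i=8: min(r-i=2, Z[1]=0)=0; Z[8]=0
i=9: min(r-i=1, Z[2]=0)=0; Z[9]=0
i=10: outside box; Z[10]=0
i=11: outside box; Z[11]=0
i=12: outside box; Z[12]=0
i=13: outside box; Z[13]=0
i=14: outside box; Z[14]=3 extend→box=[14,17)
i=15: min(r-i=2, Z[1]=0)=0; Z[15]=0
i=16: min(r-i=1, Z[2]=0)=0; Z[16]=0
i=17: outside box; Z[17]=0
i=18: outside box; Z[18]=3 extend→box=[18,21)
i=19: min(r-i=2, Z[1]=0)=0; Z[19]=0
i=20: min(r-i=1, Z[2]=0)=0; Z[20]=0
i=21: outside box; Z[21]=0
i=22: outside box; Z[22]=0
i=23: outside box; Z[23]=0
i=24: outside box; Z[24]=0
i=25: outside box; Z[25]=0
i=26: outside box; Z[26]=0
i=27: outside box; Z[27]=0
i=28: outside box; Z[28]=0
i=29: outside box; Z[29]=0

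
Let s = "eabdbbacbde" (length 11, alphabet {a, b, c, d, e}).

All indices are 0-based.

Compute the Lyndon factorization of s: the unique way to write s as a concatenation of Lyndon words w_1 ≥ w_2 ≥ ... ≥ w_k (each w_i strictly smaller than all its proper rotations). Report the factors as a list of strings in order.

emit factor 1: 'e' (i=0, period=1)
emit factor 2: 'abdbbacbde' (i=1, period=10)

["e", "abdbbacbde"]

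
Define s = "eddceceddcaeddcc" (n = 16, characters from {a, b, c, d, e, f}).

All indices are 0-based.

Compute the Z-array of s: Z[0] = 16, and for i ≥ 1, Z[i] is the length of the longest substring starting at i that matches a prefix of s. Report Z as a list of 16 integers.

Z[0]=16
i=1: outside box; Z[1]=0
i=2: outside box; Z[2]=0
i=3: outside box; Z[3]=0
i=4: outside box; Z[4]=1 extend→box=[4,5)
i=5: outside box; Z[5]=0
i=6: outside box; Z[6]=4 extend→box=[6,10)
i=7: min(r-i=3, Z[1]=0)=0; Z[7]=0
i=8: min(r-i=2, Z[2]=0)=0; Z[8]=0
i=9: min(r-i=1, Z[3]=0)=0; Z[9]=0
i=10: outside box; Z[10]=0
i=11: outside box; Z[11]=4 extend→box=[11,15)
i=12: min(r-i=3, Z[1]=0)=0; Z[12]=0
i=13: min(r-i=2, Z[2]=0)=0; Z[13]=0
i=14: min(r-i=1, Z[3]=0)=0; Z[14]=0
i=15: outside box; Z[15]=0

[16, 0, 0, 0, 1, 0, 4, 0, 0, 0, 0, 4, 0, 0, 0, 0]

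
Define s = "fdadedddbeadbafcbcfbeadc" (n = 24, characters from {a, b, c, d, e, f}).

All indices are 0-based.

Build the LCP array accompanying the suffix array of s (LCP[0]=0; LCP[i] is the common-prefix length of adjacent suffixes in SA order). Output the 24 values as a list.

[0, 2, 2, 1, 0, 1, 1, 4, 0, 1, 1, 0, 1, 2, 1, 1, 2, 1, 0, 3, 1, 0, 1, 1]

rank→(start, suffix):
  0 → (10, 'adbafcbcfbeadc')
  1 → (21, 'adc')
  2 → (2, 'adedddbeadbafcbcfbeadc')
  3 → (13, 'afcbcfbeadc')
  4 → (12, 'bafcbcfbeadc')
  5 → (16, 'bcfbeadc')
  6 → (8, 'beadbafcbcfbeadc')
  7 → (19, 'beadc')
  8 → (23, 'c')
  9 → (15, 'cbcfbeadc')
  10 → (17, 'cfbeadc')
  11 → (1, 'dadedddbeadbafcbcfbeadc')
  12 → (11, 'dbafcbcfbeadc')
  13 → (7, 'dbeadbafcbcfbeadc')
  14 → (22, 'dc')
  15 → (6, 'ddbeadbafcbcfbeadc')
  16 → (5, 'dddbeadbafcbcfbeadc')
  17 → (3, 'dedddbeadbafcbcfbeadc')
  18 → (9, 'eadbafcbcfbeadc')
  19 → (20, 'eadc')
  20 → (4, 'edddbeadbafcbcfbeadc')
  21 → (18, 'fbeadc')
  22 → (14, 'fcbcfbeadc')
  23 → (0, 'fdadedddbeadbafcbcfbeadc')

SA = [10, 21, 2, 13, 12, 16, 8, 19, 23, 15, 17, 1, 11, 7, 22, 6, 5, 3, 9, 20, 4, 18, 14, 0]
[i] adj suffixes → lcp
  [1] 10/21 → 2 ('ad')
  [2] 21/2 → 2 ('ad')
  [3] 2/13 → 1 ('a')
  [4] 13/12 → 0 ('')
  [5] 12/16 → 1 ('b')
  [6] 16/8 → 1 ('b')
  [7] 8/19 → 4 ('bead')
  [8] 19/23 → 0 ('')
  [9] 23/15 → 1 ('c')
  [10] 15/17 → 1 ('c')
  [11] 17/1 → 0 ('')
  [12] 1/11 → 1 ('d')
  [13] 11/7 → 2 ('db')
  [14] 7/22 → 1 ('d')
  [15] 22/6 → 1 ('d')
  [16] 6/5 → 2 ('dd')
  [17] 5/3 → 1 ('d')
  [18] 3/9 → 0 ('')
  [19] 9/20 → 3 ('ead')
  [20] 20/4 → 1 ('e')
  [21] 4/18 → 0 ('')
  [22] 18/14 → 1 ('f')
  [23] 14/0 → 1 ('f')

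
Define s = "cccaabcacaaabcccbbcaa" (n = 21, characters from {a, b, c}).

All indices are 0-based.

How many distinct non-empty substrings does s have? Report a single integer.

194

rank | idx | suffix
   0 |  20 | a
   1 |  19 | aa
   2 |   9 | aaabcccbbcaa
   3 |   3 | aabcacaaabcccbbcaa
   4 |  10 | aabcccbbcaa
   5 |   4 | abcacaaabcccbbcaa
   6 |  11 | abcccbbcaa
   7 |   7 | acaaabcccbbcaa
   8 |  16 | bbcaa
   9 |  17 | bcaa
  10 |   5 | bcacaaabcccbbcaa
  11 |  12 | bcccbbcaa
  12 |  18 | caa
  13 |   8 | caaabcccbbcaa
  14 |   2 | caabcacaaabcccbbcaa
  15 |   6 | cacaaabcccbbcaa
  16 |  15 | cbbcaa
  17 |   1 | ccaabcacaaabcccbbcaa
  18 |  14 | ccbbcaa
  19 |   0 | cccaabcacaaabcccbbcaa
  20 |  13 | cccbbcaa

SA = [20, 19, 9, 3, 10, 4, 11, 7, 16, 17, 5, 12, 18, 8, 2, 6, 15, 1, 14, 0, 13]
[i] adj suffixes → lcp
  [1] 20/19 → 1 ('a')
  [2] 19/9 → 2 ('aa')
  [3] 9/3 → 2 ('aa')
  [4] 3/10 → 4 ('aabc')
  [5] 10/4 → 1 ('a')
  [6] 4/11 → 3 ('abc')
  [7] 11/7 → 1 ('a')
  [8] 7/16 → 0 ('')
  [9] 16/17 → 1 ('b')
  [10] 17/5 → 3 ('bca')
  [11] 5/12 → 2 ('bc')
  [12] 12/18 → 0 ('')
  [13] 18/8 → 3 ('caa')
  [14] 8/2 → 3 ('caa')
  [15] 2/6 → 2 ('ca')
  [16] 6/15 → 1 ('c')
  [17] 15/1 → 1 ('c')
  [18] 1/14 → 2 ('cc')
  [19] 14/0 → 2 ('cc')
  [20] 0/13 → 3 ('ccc')

n(n+1)/2 = 21·22/2 = 231
Σ LCP = 0 + 1 + 2 + 2 + 4 + 1 + 3 + 1 + 0 + 1 + 3 + 2 + 0 + 3 + 3 + 2 + 1 + 1 + 2 + 2 + 3 = 37
distinct = 231 − 37 = 194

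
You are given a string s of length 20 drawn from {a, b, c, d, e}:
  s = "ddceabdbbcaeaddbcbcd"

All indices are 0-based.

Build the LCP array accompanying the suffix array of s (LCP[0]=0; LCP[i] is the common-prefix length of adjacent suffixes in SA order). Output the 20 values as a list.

sorted suffixes:
  #0 SA[0]=4  'abdbbcaeaddbcbcd'
  #1 SA[1]=12  'addbcbcd'
  #2 SA[2]=10  'aeaddbcbcd'
  #3 SA[3]=7  'bbcaeaddbcbcd'
  #4 SA[4]=8  'bcaeaddbcbcd'
  #5 SA[5]=15  'bcbcd'
  #6 SA[6]=17  'bcd'
  #7 SA[7]=5  'bdbbcaeaddbcbcd'
  #8 SA[8]=9  'caeaddbcbcd'
  #9 SA[9]=16  'cbcd'
  #10 SA[10]=18  'cd'
  #11 SA[11]=2  'ceabdbbcaeaddbcbcd'
  #12 SA[12]=19  'd'
  #13 SA[13]=6  'dbbcaeaddbcbcd'
  #14 SA[14]=14  'dbcbcd'
  #15 SA[15]=1  'dceabdbbcaeaddbcbcd'
  #16 SA[16]=13  'ddbcbcd'
  #17 SA[17]=0  'ddceabdbbcaeaddbcbcd'
  #18 SA[18]=3  'eabdbbcaeaddbcbcd'
  #19 SA[19]=11  'eaddbcbcd'

SA = [4, 12, 10, 7, 8, 15, 17, 5, 9, 16, 18, 2, 19, 6, 14, 1, 13, 0, 3, 11]
i: (SA[i-1],SA[i]) lcp shared
  1: (4,12) 1 'a'
  2: (12,10) 1 'a'
  3: (10,7) 0 ''
  4: (7,8) 1 'b'
  5: (8,15) 2 'bc'
  6: (15,17) 2 'bc'
  7: (17,5) 1 'b'
  8: (5,9) 0 ''
  9: (9,16) 1 'c'
  10: (16,18) 1 'c'
  11: (18,2) 1 'c'
  12: (2,19) 0 ''
  13: (19,6) 1 'd'
  14: (6,14) 2 'db'
  15: (14,1) 1 'd'
  16: (1,13) 1 'd'
  17: (13,0) 2 'dd'
  18: (0,3) 0 ''
  19: (3,11) 2 'ea'

[0, 1, 1, 0, 1, 2, 2, 1, 0, 1, 1, 1, 0, 1, 2, 1, 1, 2, 0, 2]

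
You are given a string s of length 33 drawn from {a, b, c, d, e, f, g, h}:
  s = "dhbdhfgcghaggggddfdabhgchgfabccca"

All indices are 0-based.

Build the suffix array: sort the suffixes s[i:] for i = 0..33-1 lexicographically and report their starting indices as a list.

sorted suffixes:
  #0 SA[0]=32  'a'
  #1 SA[1]=27  'abccca'
  #2 SA[2]=19  'abhgchgfabccca'
  #3 SA[3]=10  'aggggddfdabhgchgfabccca'
  #4 SA[4]=28  'bccca'
  #5 SA[5]=2  'bdhfgcghaggggddfdabhgchgfabccca'
  #6 SA[6]=20  'bhgchgfabccca'
  #7 SA[7]=31  'ca'
  #8 SA[8]=30  'cca'
  #9 SA[9]=29  'ccca'
  #10 SA[10]=7  'cghaggggddfdabhgchgfabccca'
  #11 SA[11]=23  'chgfabccca'
  #12 SA[12]=18  'dabhgchgfabccca'
  #13 SA[13]=15  'ddfdabhgchgfabccca'
  #14 SA[14]=16  'dfdabhgchgfabccca'
  #15 SA[15]=0  'dhbdhfgcghaggggddfdabhgchgfabccca'
  #16 SA[16]=3  'dhfgcghaggggddfdabhgchgfabccca'
  #17 SA[17]=26  'fabccca'
  #18 SA[18]=17  'fdabhgchgfabccca'
  #19 SA[19]=5  'fgcghaggggddfdabhgchgfabccca'
  #20 SA[20]=6  'gcghaggggddfdabhgchgfabccca'
  #21 SA[21]=22  'gchgfabccca'
  #22 SA[22]=14  'gddfdabhgchgfabccca'
  #23 SA[23]=25  'gfabccca'
  #24 SA[24]=13  'ggddfdabhgchgfabccca'
  #25 SA[25]=12  'gggddfdabhgchgfabccca'
  #26 SA[26]=11  'ggggddfdabhgchgfabccca'
  #27 SA[27]=8  'ghaggggddfdabhgchgfabccca'
  #28 SA[28]=9  'haggggddfdabhgchgfabccca'
  #29 SA[29]=1  'hbdhfgcghaggggddfdabhgchgfabccca'
  #30 SA[30]=4  'hfgcghaggggddfdabhgchgfabccca'
  #31 SA[31]=21  'hgchgfabccca'
  #32 SA[32]=24  'hgfabccca'

[32, 27, 19, 10, 28, 2, 20, 31, 30, 29, 7, 23, 18, 15, 16, 0, 3, 26, 17, 5, 6, 22, 14, 25, 13, 12, 11, 8, 9, 1, 4, 21, 24]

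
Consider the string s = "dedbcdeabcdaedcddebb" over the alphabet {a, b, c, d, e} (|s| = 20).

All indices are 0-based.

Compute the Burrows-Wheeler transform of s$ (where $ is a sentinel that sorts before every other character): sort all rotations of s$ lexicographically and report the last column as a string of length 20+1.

bedbeadbdbceeccd$ddda

rank  rotation               last
    0  $dedbcdeabcdaedcddebb  b
    1  abcdaedcddebb$dedbcde  e
    2  aedcddebb$dedbcdeabcd  d
    3  b$dedbcdeabcdaedcddeb  b
    4  bb$dedbcdeabcdaedcdde  e
    5  bcdaedcddebb$dedbcdea  a
    6  bcdeabcdaedcddebb$ded  d
    7  cdaedcddebb$dedbcdeab  b
    8  cddebb$dedbcdeabcdaed  d
    9  cdeabcdaedcddebb$dedb  b
   10  daedcddebb$dedbcdeabc  c
   11  dbcdeabcdaedcddebb$de  e
   12  dcddebb$dedbcdeabcdae  e
   13  ddebb$dedbcdeabcdaedc  c
   14  deabcdaedcddebb$dedbc  c
   15  debb$dedbcdeabcdaedcd  d
   16  dedbcdeabcdaedcddebb$  $
   17  eabcdaedcddebb$dedbcd  d
   18  ebb$dedbcdeabcdaedcdd  d
   19  edbcdeabcdaedcddebb$d  d
   20  edcddebb$dedbcdeabcda  a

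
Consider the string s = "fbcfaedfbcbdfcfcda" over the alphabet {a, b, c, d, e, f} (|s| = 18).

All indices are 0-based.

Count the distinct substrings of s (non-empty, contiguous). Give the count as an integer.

rank→(start, suffix):
  0 → (17, 'a')
  1 → (4, 'aedfbcbdfcfcda')
  2 → (8, 'bcbdfcfcda')
  3 → (1, 'bcfaedfbcbdfcfcda')
  4 → (10, 'bdfcfcda')
  5 → (9, 'cbdfcfcda')
  6 → (15, 'cda')
  7 → (2, 'cfaedfbcbdfcfcda')
  8 → (13, 'cfcda')
  9 → (16, 'da')
  10 → (6, 'dfbcbdfcfcda')
  11 → (11, 'dfcfcda')
  12 → (5, 'edfbcbdfcfcda')
  13 → (3, 'faedfbcbdfcfcda')
  14 → (7, 'fbcbdfcfcda')
  15 → (0, 'fbcfaedfbcbdfcfcda')
  16 → (14, 'fcda')
  17 → (12, 'fcfcda')

SA = [17, 4, 8, 1, 10, 9, 15, 2, 13, 16, 6, 11, 5, 3, 7, 0, 14, 12]
[i] adj suffixes → lcp
  [1] 17/4 → 1 ('a')
  [2] 4/8 → 0 ('')
  [3] 8/1 → 2 ('bc')
  [4] 1/10 → 1 ('b')
  [5] 10/9 → 0 ('')
  [6] 9/15 → 1 ('c')
  [7] 15/2 → 1 ('c')
  [8] 2/13 → 2 ('cf')
  [9] 13/16 → 0 ('')
  [10] 16/6 → 1 ('d')
  [11] 6/11 → 2 ('df')
  [12] 11/5 → 0 ('')
  [13] 5/3 → 0 ('')
  [14] 3/7 → 1 ('f')
  [15] 7/0 → 3 ('fbc')
  [16] 0/14 → 1 ('f')
  [17] 14/12 → 2 ('fc')

n(n+1)/2 = 18·19/2 = 171
Σ LCP = 0 + 1 + 0 + 2 + 1 + 0 + 1 + 1 + 2 + 0 + 1 + 2 + 0 + 0 + 1 + 3 + 1 + 2 = 18
distinct = 171 − 18 = 153

153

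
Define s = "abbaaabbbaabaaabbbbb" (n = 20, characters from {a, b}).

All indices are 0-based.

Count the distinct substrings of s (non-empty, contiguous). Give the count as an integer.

154

rank | idx | suffix
   0 |   3 | aaabbbaabaaabbbbb
   1 |  12 | aaabbbbb
   2 |   9 | aabaaabbbbb
   3 |   4 | aabbbaabaaabbbbb
   4 |  13 | aabbbbb
   5 |  10 | abaaabbbbb
   6 |   0 | abbaaabbbaabaaabbbbb
   7 |   5 | abbbaabaaabbbbb
   8 |  14 | abbbbb
   9 |  19 | b
  10 |   2 | baaabbbaabaaabbbbb
  11 |  11 | baaabbbbb
  12 |   8 | baabaaabbbbb
  13 |  18 | bb
  14 |   1 | bbaaabbbaabaaabbbbb
  15 |   7 | bbaabaaabbbbb
  16 |  17 | bbb
  17 |   6 | bbbaabaaabbbbb
  18 |  16 | bbbb
  19 |  15 | bbbbb

SA = [3, 12, 9, 4, 13, 10, 0, 5, 14, 19, 2, 11, 8, 18, 1, 7, 17, 6, 16, 15]
i: (SA[i-1],SA[i]) lcp shared
  1: (3,12) 6 'aaabbb'
  2: (12,9) 2 'aa'
  3: (9,4) 3 'aab'
  4: (4,13) 5 'aabbb'
  5: (13,10) 1 'a'
  6: (10,0) 2 'ab'
  7: (0,5) 3 'abb'
  8: (5,14) 4 'abbb'
  9: (14,19) 0 ''
  10: (19,2) 1 'b'
  11: (2,11) 7 'baaabbb'
  12: (11,8) 3 'baa'
  13: (8,18) 1 'b'
  14: (18,1) 2 'bb'
  15: (1,7) 4 'bbaa'
  16: (7,17) 2 'bb'
  17: (17,6) 3 'bbb'
  18: (6,16) 3 'bbb'
  19: (16,15) 4 'bbbb'

n(n+1)/2 = 20·21/2 = 210
Σ LCP = 0 + 6 + 2 + 3 + 5 + 1 + 2 + 3 + 4 + 0 + 1 + 7 + 3 + 1 + 2 + 4 + 2 + 3 + 3 + 4 = 56
distinct = 210 − 56 = 154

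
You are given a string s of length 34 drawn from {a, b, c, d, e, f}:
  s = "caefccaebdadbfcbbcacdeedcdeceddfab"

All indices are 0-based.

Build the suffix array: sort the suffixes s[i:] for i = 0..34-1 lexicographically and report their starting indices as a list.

rank | idx | suffix
   0 |  32 | ab
   1 |  18 | acdeedcdeceddfab
   2 |  10 | adbfcbbcacdeedcdeceddfab
   3 |   6 | aebdadbfcbbcacdeedcdeceddfab
   4 |   1 | aefccaebdadbfcbbcacdeedcdeceddfab
   5 |  33 | b
   6 |  15 | bbcacdeedcdeceddfab
   7 |  16 | bcacdeedcdeceddfab
   8 |   8 | bdadbfcbbcacdeedcdeceddfab
   9 |  12 | bfcbbcacdeedcdeceddfab
  10 |  17 | cacdeedcdeceddfab
  11 |   5 | caebdadbfcbbcacdeedcdeceddfab
  12 |   0 | caefccaebdadbfcbbcacdeedcdeceddfab
  13 |  14 | cbbcacdeedcdeceddfab
  14 |   4 | ccaebdadbfcbbcacdeedcdeceddfab
  15 |  24 | cdeceddfab
  16 |  19 | cdeedcdeceddfab
  17 |  27 | ceddfab
  18 |   9 | dadbfcbbcacdeedcdeceddfab
  19 |  11 | dbfcbbcacdeedcdeceddfab
  20 |  23 | dcdeceddfab
  21 |  29 | ddfab
  22 |  25 | deceddfab
  23 |  20 | deedcdeceddfab
  24 |  30 | dfab
  25 |   7 | ebdadbfcbbcacdeedcdeceddfab
  26 |  26 | eceddfab
  27 |  22 | edcdeceddfab
  28 |  28 | eddfab
  29 |  21 | eedcdeceddfab
  30 |   2 | efccaebdadbfcbbcacdeedcdeceddfab
  31 |  31 | fab
  32 |  13 | fcbbcacdeedcdeceddfab
  33 |   3 | fccaebdadbfcbbcacdeedcdeceddfab

[32, 18, 10, 6, 1, 33, 15, 16, 8, 12, 17, 5, 0, 14, 4, 24, 19, 27, 9, 11, 23, 29, 25, 20, 30, 7, 26, 22, 28, 21, 2, 31, 13, 3]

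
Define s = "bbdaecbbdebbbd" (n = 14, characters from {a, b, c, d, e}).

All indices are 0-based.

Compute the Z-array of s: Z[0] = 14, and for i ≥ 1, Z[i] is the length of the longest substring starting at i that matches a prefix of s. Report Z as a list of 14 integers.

Z[0]=14
i=1: fresh scan; Z[1]=1 scan→box=[1,2)
i=2: fresh scan; Z[2]=0
i=3: fresh scan; Z[3]=0
i=4: fresh scan; Z[4]=0
i=5: fresh scan; Z[5]=0
i=6: fresh scan; Z[6]=3 scan→box=[6,9)
i=7: min(r-i=2, Z[1]=1)=1; Z[7]=1
i=8: min(r-i=1, Z[2]=0)=0; Z[8]=0
i=9: fresh scan; Z[9]=0
i=10: fresh scan; Z[10]=2 scan→box=[10,12)
i=11: min(r-i=1, Z[1]=1)=1; Z[11]=3 scan→box=[11,14)
i=12: min(r-i=2, Z[1]=1)=1; Z[12]=1
i=13: min(r-i=1, Z[2]=0)=0; Z[13]=0

[14, 1, 0, 0, 0, 0, 3, 1, 0, 0, 2, 3, 1, 0]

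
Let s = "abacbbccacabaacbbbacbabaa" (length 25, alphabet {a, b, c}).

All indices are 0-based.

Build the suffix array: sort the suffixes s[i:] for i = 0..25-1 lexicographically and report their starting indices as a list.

[24, 23, 12, 21, 10, 0, 8, 18, 13, 2, 22, 11, 20, 17, 1, 16, 15, 4, 5, 9, 7, 19, 14, 3, 6]

rank→(start, suffix):
  0 → (24, 'a')
  1 → (23, 'aa')
  2 → (12, 'aacbbbacbabaa')
  3 → (21, 'abaa')
  4 → (10, 'abaacbbbacbabaa')
  5 → (0, 'abacbbccacabaacbbbacbabaa')
  6 → (8, 'acabaacbbbacbabaa')
  7 → (18, 'acbabaa')
  8 → (13, 'acbbbacbabaa')
  9 → (2, 'acbbccacabaacbbbacbabaa')
  10 → (22, 'baa')
  11 → (11, 'baacbbbacbabaa')
  12 → (20, 'babaa')
  13 → (17, 'bacbabaa')
  14 → (1, 'bacbbccacabaacbbbacbabaa')
  15 → (16, 'bbacbabaa')
  16 → (15, 'bbbacbabaa')
  17 → (4, 'bbccacabaacbbbacbabaa')
  18 → (5, 'bccacabaacbbbacbabaa')
  19 → (9, 'cabaacbbbacbabaa')
  20 → (7, 'cacabaacbbbacbabaa')
  21 → (19, 'cbabaa')
  22 → (14, 'cbbbacbabaa')
  23 → (3, 'cbbccacabaacbbbacbabaa')
  24 → (6, 'ccacabaacbbbacbabaa')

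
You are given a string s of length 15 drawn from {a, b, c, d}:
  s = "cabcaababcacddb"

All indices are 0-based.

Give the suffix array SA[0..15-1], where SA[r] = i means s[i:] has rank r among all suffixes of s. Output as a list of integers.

rank→(start, suffix):
  0 → (4, 'aababcacddb')
  1 → (5, 'ababcacddb')
  2 → (1, 'abcaababcacddb')
  3 → (7, 'abcacddb')
  4 → (10, 'acddb')
  5 → (14, 'b')
  6 → (6, 'babcacddb')
  7 → (2, 'bcaababcacddb')
  8 → (8, 'bcacddb')
  9 → (3, 'caababcacddb')
  10 → (0, 'cabcaababcacddb')
  11 → (9, 'cacddb')
  12 → (11, 'cddb')
  13 → (13, 'db')
  14 → (12, 'ddb')

[4, 5, 1, 7, 10, 14, 6, 2, 8, 3, 0, 9, 11, 13, 12]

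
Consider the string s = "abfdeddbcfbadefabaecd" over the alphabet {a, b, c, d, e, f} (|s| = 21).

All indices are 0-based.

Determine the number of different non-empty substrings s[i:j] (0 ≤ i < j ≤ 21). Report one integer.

sorted suffixes:
  #0 SA[0]=15  'abaecd'
  #1 SA[1]=0  'abfdeddbcfbadefabaecd'
  #2 SA[2]=11  'adefabaecd'
  #3 SA[3]=17  'aecd'
  #4 SA[4]=10  'badefabaecd'
  #5 SA[5]=16  'baecd'
  #6 SA[6]=7  'bcfbadefabaecd'
  #7 SA[7]=1  'bfdeddbcfbadefabaecd'
  #8 SA[8]=19  'cd'
  #9 SA[9]=8  'cfbadefabaecd'
  #10 SA[10]=20  'd'
  #11 SA[11]=6  'dbcfbadefabaecd'
  #12 SA[12]=5  'ddbcfbadefabaecd'
  #13 SA[13]=3  'deddbcfbadefabaecd'
  #14 SA[14]=12  'defabaecd'
  #15 SA[15]=18  'ecd'
  #16 SA[16]=4  'eddbcfbadefabaecd'
  #17 SA[17]=13  'efabaecd'
  #18 SA[18]=14  'fabaecd'
  #19 SA[19]=9  'fbadefabaecd'
  #20 SA[20]=2  'fdeddbcfbadefabaecd'

SA = [15, 0, 11, 17, 10, 16, 7, 1, 19, 8, 20, 6, 5, 3, 12, 18, 4, 13, 14, 9, 2]
rank  pair      lcp
   1  s[15:],s[0:]  2  'ab'
   2  s[0:],s[11:]  1  'a'
   3  s[11:],s[17:]  1  'a'
   4  s[17:],s[10:]  0  ''
   5  s[10:],s[16:]  2  'ba'
   6  s[16:],s[7:]  1  'b'
   7  s[7:],s[1:]  1  'b'
   8  s[1:],s[19:]  0  ''
   9  s[19:],s[8:]  1  'c'
  10  s[8:],s[20:]  0  ''
  11  s[20:],s[6:]  1  'd'
  12  s[6:],s[5:]  1  'd'
  13  s[5:],s[3:]  1  'd'
  14  s[3:],s[12:]  2  'de'
  15  s[12:],s[18:]  0  ''
  16  s[18:],s[4:]  1  'e'
  17  s[4:],s[13:]  1  'e'
  18  s[13:],s[14:]  0  ''
  19  s[14:],s[9:]  1  'f'
  20  s[9:],s[2:]  1  'f'

n(n+1)/2 = 21·22/2 = 231
Σ LCP = 0 + 2 + 1 + 1 + 0 + 2 + 1 + 1 + 0 + 1 + 0 + 1 + 1 + 1 + 2 + 0 + 1 + 1 + 0 + 1 + 1 = 18
distinct = 231 − 18 = 213

213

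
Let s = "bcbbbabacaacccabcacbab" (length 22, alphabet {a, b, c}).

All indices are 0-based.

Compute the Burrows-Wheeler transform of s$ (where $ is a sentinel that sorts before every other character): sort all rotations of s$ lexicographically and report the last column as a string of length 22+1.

bcbbcbcaacbabca$acbabca

rank  rotation                 last
    0  $bcbbbabacaacccabcacbab  b
    1  aacccabcacbab$bcbbbabac  c
    2  ab$bcbbbabacaacccabcacb  b
    3  abacaacccabcacbab$bcbbb  b
    4  abcacbab$bcbbbabacaaccc  c
    5  acaacccabcacbab$bcbbbab  b
    6  acbab$bcbbbabacaacccabc  c
    7  acccabcacbab$bcbbbabaca  a
    8  b$bcbbbabacaacccabcacba  a
    9  bab$bcbbbabacaacccabcac  c
   10  babacaacccabcacbab$bcbb  b
   11  bacaacccabcacbab$bcbbba  a
   12  bbabacaacccabcacbab$bcb  b
   13  bbbabacaacccabcacbab$bc  c
   14  bcacbab$bcbbbabacaaccca  a
   15  bcbbbabacaacccabcacbab$  $
   16  caacccabcacbab$bcbbbaba  a
   17  cabcacbab$bcbbbabacaacc  c
   18  cacbab$bcbbbabacaacccab  b
   19  cbab$bcbbbabacaacccabca  a
   20  cbbbabacaacccabcacbab$b  b
   21  ccabcacbab$bcbbbabacaac  c
   22  cccabcacbab$bcbbbabacaa  a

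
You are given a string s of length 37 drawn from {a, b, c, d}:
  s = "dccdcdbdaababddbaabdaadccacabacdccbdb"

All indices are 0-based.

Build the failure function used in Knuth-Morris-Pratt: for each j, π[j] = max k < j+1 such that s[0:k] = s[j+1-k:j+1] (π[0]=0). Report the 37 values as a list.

π[0] = 0
j=1 s[j]='c': π[1]=0 (border '')
j=2 s[j]='c': π[2]=0 (border '')
j=3 s[j]='d': π[3]=1 (border 'd')
j=4 s[j]='c': π[4]=2 (border 'dc')
j=5 s[j]='d': k: 2→0; π[5]=1 (border 'd')
j=6 s[j]='b': k: 1→0; π[6]=0 (border '')
j=7 s[j]='d': π[7]=1 (border 'd')
j=8 s[j]='a': k: 1→0; π[8]=0 (border '')
j=9 s[j]='a': π[9]=0 (border '')
j=10 s[j]='b': π[10]=0 (border '')
j=11 s[j]='a': π[11]=0 (border '')
j=12 s[j]='b': π[12]=0 (border '')
j=13 s[j]='d': π[13]=1 (border 'd')
j=14 s[j]='d': k: 1→0; π[14]=1 (border 'd')
j=15 s[j]='b': k: 1→0; π[15]=0 (border '')
j=16 s[j]='a': π[16]=0 (border '')
j=17 s[j]='a': π[17]=0 (border '')
j=18 s[j]='b': π[18]=0 (border '')
j=19 s[j]='d': π[19]=1 (border 'd')
j=20 s[j]='a': k: 1→0; π[20]=0 (border '')
j=21 s[j]='a': π[21]=0 (border '')
j=22 s[j]='d': π[22]=1 (border 'd')
j=23 s[j]='c': π[23]=2 (border 'dc')
j=24 s[j]='c': π[24]=3 (border 'dcc')
j=25 s[j]='a': k: 3→0; π[25]=0 (border '')
j=26 s[j]='c': π[26]=0 (border '')
j=27 s[j]='a': π[27]=0 (border '')
j=28 s[j]='b': π[28]=0 (border '')
j=29 s[j]='a': π[29]=0 (border '')
j=30 s[j]='c': π[30]=0 (border '')
j=31 s[j]='d': π[31]=1 (border 'd')
j=32 s[j]='c': π[32]=2 (border 'dc')
j=33 s[j]='c': π[33]=3 (border 'dcc')
j=34 s[j]='b': k: 3→0; π[34]=0 (border '')
j=35 s[j]='d': π[35]=1 (border 'd')
j=36 s[j]='b': k: 1→0; π[36]=0 (border '')

[0, 0, 0, 1, 2, 1, 0, 1, 0, 0, 0, 0, 0, 1, 1, 0, 0, 0, 0, 1, 0, 0, 1, 2, 3, 0, 0, 0, 0, 0, 0, 1, 2, 3, 0, 1, 0]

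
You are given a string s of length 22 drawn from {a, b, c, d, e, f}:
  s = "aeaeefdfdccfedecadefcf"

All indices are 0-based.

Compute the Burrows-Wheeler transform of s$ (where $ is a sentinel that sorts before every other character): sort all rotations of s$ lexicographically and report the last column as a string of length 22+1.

rank  rotation                 last
    0  $aeaeefdfdccfedecadefcf  f
    1  adefcf$aeaeefdfdccfedec  c
    2  aeaeefdfdccfedecadefcf$  $
    3  aeefdfdccfedecadefcf$ae  e
    4  cadefcf$aeaeefdfdccfede  e
    5  ccfedecadefcf$aeaeefdfd  d
    6  cf$aeaeefdfdccfedecadef  f
    7  cfedecadefcf$aeaeefdfdc  c
    8  dccfedecadefcf$aeaeefdf  f
    9  decadefcf$aeaeefdfdccfe  e
   10  defcf$aeaeefdfdccfedeca  a
   11  dfdccfedecadefcf$aeaeef  f
   12  eaeefdfdccfedecadefcf$a  a
   13  ecadefcf$aeaeefdfdccfed  d
   14  edecadefcf$aeaeefdfdccf  f
   15  eefdfdccfedecadefcf$aea  a
   16  efcf$aeaeefdfdccfedecad  d
   17  efdfdccfedecadefcf$aeae  e
   18  f$aeaeefdfdccfedecadefc  c
   19  fcf$aeaeefdfdccfedecade  e
   20  fdccfedecadefcf$aeaeefd  d
   21  fdfdccfedecadefcf$aeaee  e
   22  fedecadefcf$aeaeefdfdcc  c

fc$eedfcfeafadfadecedec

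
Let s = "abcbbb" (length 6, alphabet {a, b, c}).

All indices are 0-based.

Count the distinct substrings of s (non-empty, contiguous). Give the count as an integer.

17

rank→(start, suffix):
  0 → (0, 'abcbbb')
  1 → (5, 'b')
  2 → (4, 'bb')
  3 → (3, 'bbb')
  4 → (1, 'bcbbb')
  5 → (2, 'cbbb')

SA = [0, 5, 4, 3, 1, 2]
i: (SA[i-1],SA[i]) lcp shared
  1: (0,5) 0 ''
  2: (5,4) 1 'b'
  3: (4,3) 2 'bb'
  4: (3,1) 1 'b'
  5: (1,2) 0 ''

n(n+1)/2 = 6·7/2 = 21
Σ LCP = 0 + 0 + 1 + 2 + 1 + 0 = 4
distinct = 21 − 4 = 17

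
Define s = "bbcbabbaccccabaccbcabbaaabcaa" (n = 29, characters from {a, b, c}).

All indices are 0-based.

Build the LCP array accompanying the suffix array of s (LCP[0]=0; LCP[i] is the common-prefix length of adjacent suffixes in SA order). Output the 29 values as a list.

[0, 1, 2, 2, 1, 2, 4, 2, 1, 3, 0, 2, 2, 4, 1, 3, 2, 1, 3, 2, 0, 2, 3, 1, 2, 1, 2, 2, 3]

rank | idx | suffix
   0 |  28 | a
   1 |  27 | aa
   2 |  22 | aaabcaa
   3 |  23 | aabcaa
   4 |  12 | abaccbcabbaaabcaa
   5 |  19 | abbaaabcaa
   6 |   4 | abbaccccabaccbcabbaaabcaa
   7 |  24 | abcaa
   8 |  14 | accbcabbaaabcaa
   9 |   7 | accccabaccbcabbaaabcaa
  10 |  21 | baaabcaa
  11 |   3 | babbaccccabaccbcabbaaabcaa
  12 |  13 | baccbcabbaaabcaa
  13 |   6 | baccccabaccbcabbaaabcaa
  14 |  20 | bbaaabcaa
  15 |   5 | bbaccccabaccbcabbaaabcaa
  16 |   0 | bbcbabbaccccabaccbcabbaaabcaa
  17 |  25 | bcaa
  18 |  17 | bcabbaaabcaa
  19 |   1 | bcbabbaccccabaccbcabbaaabcaa
  20 |  26 | caa
  21 |  11 | cabaccbcabbaaabcaa
  22 |  18 | cabbaaabcaa
  23 |   2 | cbabbaccccabaccbcabbaaabcaa
  24 |  16 | cbcabbaaabcaa
  25 |  10 | ccabaccbcabbaaabcaa
  26 |  15 | ccbcabbaaabcaa
  27 |   9 | cccabaccbcabbaaabcaa
  28 |   8 | ccccabaccbcabbaaabcaa

SA = [28, 27, 22, 23, 12, 19, 4, 24, 14, 7, 21, 3, 13, 6, 20, 5, 0, 25, 17, 1, 26, 11, 18, 2, 16, 10, 15, 9, 8]
rank  pair      lcp
   1  s[28:],s[27:]  1  'a'
   2  s[27:],s[22:]  2  'aa'
   3  s[22:],s[23:]  2  'aa'
   4  s[23:],s[12:]  1  'a'
   5  s[12:],s[19:]  2  'ab'
   6  s[19:],s[4:]  4  'abba'
   7  s[4:],s[24:]  2  'ab'
   8  s[24:],s[14:]  1  'a'
   9  s[14:],s[7:]  3  'acc'
  10  s[7:],s[21:]  0  ''
  11  s[21:],s[3:]  2  'ba'
  12  s[3:],s[13:]  2  'ba'
  13  s[13:],s[6:]  4  'bacc'
  14  s[6:],s[20:]  1  'b'
  15  s[20:],s[5:]  3  'bba'
  16  s[5:],s[0:]  2  'bb'
  17  s[0:],s[25:]  1  'b'
  18  s[25:],s[17:]  3  'bca'
  19  s[17:],s[1:]  2  'bc'
  20  s[1:],s[26:]  0  ''
  21  s[26:],s[11:]  2  'ca'
  22  s[11:],s[18:]  3  'cab'
  23  s[18:],s[2:]  1  'c'
  24  s[2:],s[16:]  2  'cb'
  25  s[16:],s[10:]  1  'c'
  26  s[10:],s[15:]  2  'cc'
  27  s[15:],s[9:]  2  'cc'
  28  s[9:],s[8:]  3  'ccc'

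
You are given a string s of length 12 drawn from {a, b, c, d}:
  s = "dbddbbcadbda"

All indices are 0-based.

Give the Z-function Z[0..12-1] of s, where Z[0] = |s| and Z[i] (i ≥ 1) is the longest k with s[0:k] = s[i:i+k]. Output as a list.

[12, 0, 1, 2, 0, 0, 0, 0, 3, 0, 1, 0]

Z[0]=12
i=1: i≥r, start 0; Z[1]=0
i=2: i≥r, start 0; Z[2]=1 grow→box=[2,3)
i=3: i≥r, start 0; Z[3]=2 grow→box=[3,5)
i=4: min(r-i=1, Z[1]=0)=0; Z[4]=0
i=5: i≥r, start 0; Z[5]=0
i=6: i≥r, start 0; Z[6]=0
i=7: i≥r, start 0; Z[7]=0
i=8: i≥r, start 0; Z[8]=3 grow→box=[8,11)
i=9: min(r-i=2, Z[1]=0)=0; Z[9]=0
i=10: min(r-i=1, Z[2]=1)=1; Z[10]=1
i=11: i≥r, start 0; Z[11]=0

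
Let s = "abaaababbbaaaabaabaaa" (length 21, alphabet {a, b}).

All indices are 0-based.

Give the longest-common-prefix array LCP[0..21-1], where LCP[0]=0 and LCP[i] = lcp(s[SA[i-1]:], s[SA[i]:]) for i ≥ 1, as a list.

[0, 1, 2, 3, 3, 5, 2, 5, 4, 1, 5, 4, 3, 2, 0, 4, 4, 3, 2, 1, 2]

rank | idx | suffix
   0 |  20 | a
   1 |  19 | aa
   2 |  18 | aaa
   3 |  10 | aaaabaabaaa
   4 |  11 | aaabaabaaa
   5 |   2 | aaababbbaaaabaabaaa
   6 |  15 | aabaaa
   7 |  12 | aabaabaaa
   8 |   3 | aababbbaaaabaabaaa
   9 |  16 | abaaa
  10 |   0 | abaaababbbaaaabaabaaa
  11 |  13 | abaabaaa
  12 |   4 | ababbbaaaabaabaaa
  13 |   6 | abbbaaaabaabaaa
  14 |  17 | baaa
  15 |   9 | baaaabaabaaa
  16 |   1 | baaababbbaaaabaabaaa
  17 |  14 | baabaaa
  18 |   5 | babbbaaaabaabaaa
  19 |   8 | bbaaaabaabaaa
  20 |   7 | bbbaaaabaabaaa

SA = [20, 19, 18, 10, 11, 2, 15, 12, 3, 16, 0, 13, 4, 6, 17, 9, 1, 14, 5, 8, 7]
[i] adj suffixes → lcp
  [1] 20/19 → 1 ('a')
  [2] 19/18 → 2 ('aa')
  [3] 18/10 → 3 ('aaa')
  [4] 10/11 → 3 ('aaa')
  [5] 11/2 → 5 ('aaaba')
  [6] 2/15 → 2 ('aa')
  [7] 15/12 → 5 ('aabaa')
  [8] 12/3 → 4 ('aaba')
  [9] 3/16 → 1 ('a')
  [10] 16/0 → 5 ('abaaa')
  [11] 0/13 → 4 ('abaa')
  [12] 13/4 → 3 ('aba')
  [13] 4/6 → 2 ('ab')
  [14] 6/17 → 0 ('')
  [15] 17/9 → 4 ('baaa')
  [16] 9/1 → 4 ('baaa')
  [17] 1/14 → 3 ('baa')
  [18] 14/5 → 2 ('ba')
  [19] 5/8 → 1 ('b')
  [20] 8/7 → 2 ('bb')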